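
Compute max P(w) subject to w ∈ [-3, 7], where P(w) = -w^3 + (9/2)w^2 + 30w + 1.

The derivative is -3w^2 + 9w + 30, which vanishes at w = -2 and w = 5.
Evaluating at the critical points and endpoints: P(-3) = -43/2,  P(-2) = -33,  P(5) = 277/2,  P(7) = 177/2.
The maximum over the interval is 277/2, attained at w = 5.

277/2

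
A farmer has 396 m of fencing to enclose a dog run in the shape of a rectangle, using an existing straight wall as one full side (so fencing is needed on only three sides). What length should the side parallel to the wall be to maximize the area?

Let the sides perpendicular to the wall have length x and the parallel side y, so 2x + y = 396 and the area is A = xy = x(396 − 2x).
A'(x) = 396 − 4x = 0 gives x = 99, and A''(x) = −4 < 0 confirms a maximum.
Then y = 396 − 2·99 = 198 and A = 19602.

198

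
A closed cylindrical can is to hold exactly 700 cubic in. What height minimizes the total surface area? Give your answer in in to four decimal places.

9.6236

With radius r and height h, πr²h = 700 so h = 700/(πr²), and S(r) = 2πr² + 2πrh = 2πr² + 2·700/r.
S'(r) = 4πr − 2·700/r² = 0 ⇒ r³ = 700/(2π), so r ≈ 4.8118 and h = 2r ≈ 9.6236.
S''(r) = 4π + 4·700/r³ > 0, so this is the minimum; S ≈ 436.4286.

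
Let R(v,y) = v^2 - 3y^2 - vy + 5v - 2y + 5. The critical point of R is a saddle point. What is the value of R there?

-16/13

∂R/∂v = 2v - y + 5 = 0 and ∂R/∂y = -v - 6y - 2 = 0, so (v, y) = (-32/13, 1/13).
The Hessian has R_{vv} = 2, R_{yy} = -6, R_{vy} = -1, giving D = -13 < 0, so the point is a saddle point.
R(-32/13, 1/13) = -16/13.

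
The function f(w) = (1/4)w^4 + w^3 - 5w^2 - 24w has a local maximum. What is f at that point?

f'(w) = w^3 + 3w^2 - 10w - 24. Setting f'(w) = 0 gives w ∈ {-4, -2, 3}.
Since f''(w) = 3w^2 + 6w - 10, we get f''(-4) = 14 > 0 ⇒ local minimum; f''(-2) = -10 < 0 ⇒ local maximum; f''(3) = 35 > 0 ⇒ local minimum.
The local maximum is f(-2) = 24.

24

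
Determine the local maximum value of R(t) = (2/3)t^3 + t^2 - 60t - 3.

249

R'(t) = 2t^2 + 2t - 60 = 0 at t = -6, 5.
Second-derivative test with R''(t) = 4t + 2: R''(-6) = -22 < 0 ⇒ local maximum; R''(5) = 22 > 0 ⇒ local minimum.
Thus R has its local maximum at t = -6, with value 249.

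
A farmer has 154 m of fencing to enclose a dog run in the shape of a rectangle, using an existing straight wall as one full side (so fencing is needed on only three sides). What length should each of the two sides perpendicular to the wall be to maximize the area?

Let the sides perpendicular to the wall have length x and the parallel side y, so 2x + y = 154 and the area is A = xy = x(154 − 2x).
A'(x) = 154 − 4x = 0 gives x = 77/2, and A''(x) = −4 < 0 confirms a maximum.
Then y = 154 − 2·77/2 = 77 and A = 5929/2.

77/2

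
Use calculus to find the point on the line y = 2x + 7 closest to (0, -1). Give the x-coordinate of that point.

-16/5

Minimize D(x)^2 = (x + 0)^2 + (2x + 8)^2.
d/dx[D^2] = 2(x + 0) + 2·2·(2x + 8) = 0 ⇒ x = -16/5.
Then y = 3/5 and the distance is √(64/5) ≈ 3.5777.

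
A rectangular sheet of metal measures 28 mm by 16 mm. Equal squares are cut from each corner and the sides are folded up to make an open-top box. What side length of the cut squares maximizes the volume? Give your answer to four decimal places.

3.2782

With cut size x, the volume is V(x) = x(28 − 2x)(16 − 2x) for 0 < x < 8.
V'(x) = 12x^2 − 176x + 448. Setting V'(x) = 0 gives x ≈ 3.2782 (the root in (0, 8)).
V''(x) = 24x − 176 is negative there, so this is the maximum; V ≈ 663.8512.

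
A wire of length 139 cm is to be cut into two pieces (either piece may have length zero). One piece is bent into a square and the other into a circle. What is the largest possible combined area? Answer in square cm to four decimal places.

1537.5163

Let x be the length used for the square. Square side x/4; circle radius (139−x)/(2π).
A(x) = (x/4)² + π·((139−x)/(2π))² = x²/16 + (139−x)²/(4π) for 0 ≤ x ≤ 139. A'(x) = x/8 − (139−x)/(2π) = 0 gives x = 4·139/(π+4) ≈ 77.8538.
A'' > 0, so the interior critical point is a minimum; the maximum is at an endpoint. A(0) = 1537.5163 and A(139) = 1207.5625, so the largest area is 1537.5163.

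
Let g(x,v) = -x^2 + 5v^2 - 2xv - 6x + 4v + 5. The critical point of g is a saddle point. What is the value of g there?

59/6

∂g/∂x = -2x - 2v - 6 = 0 and ∂g/∂v = -2x + 10v + 4 = 0, so (x, v) = (-13/6, -5/6).
The Hessian has g_{xx} = -2, g_{vv} = 10, g_{xv} = -2, giving D = -24 < 0, so the point is a saddle point.
g(-13/6, -5/6) = 59/6.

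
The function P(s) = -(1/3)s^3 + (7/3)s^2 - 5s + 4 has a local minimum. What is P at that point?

P'(s) = -s^2 + (14/3)s - 5. Setting P'(s) = 0 gives s ∈ {5/3, 3}.
Second-derivative test with P''(s) = -2s + 14/3: P''(5/3) = 4/3 > 0 ⇒ local minimum; P''(3) = -4/3 < 0 ⇒ local maximum.
The local minimum is P(5/3) = 49/81.

49/81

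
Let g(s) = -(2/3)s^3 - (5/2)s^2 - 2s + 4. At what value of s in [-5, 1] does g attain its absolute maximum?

-5

Differentiating, g'(s) = -2s^2 - 5s - 2; which vanishes at s = -2 and s = -1/2.
Compare values at every candidate in [-5, 1]: g(-5) = 209/6,  g(-2) = 10/3,  g(-1/2) = 107/24,  g(1) = -7/6.
Hence the absolute maximum is 209/6 at s = -5.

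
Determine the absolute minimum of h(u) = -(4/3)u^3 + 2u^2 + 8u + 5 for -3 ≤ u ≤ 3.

1/3

h'(u) = -4u^2 + 4u + 8, which vanishes at u = -1 and u = 2.
Candidates: h(-3) = 35, h(-1) = 1/3, h(2) = 55/3, h(3) = 11.
Hence the absolute minimum is 1/3 at u = -1.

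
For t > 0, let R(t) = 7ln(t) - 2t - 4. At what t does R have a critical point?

7/2

R'(t) = 7/t − 2 = 0 gives t = 7/2.
R''(t) = -7/t², which is negative for t > 0, so this is a local maximum.
R(7/2) = 7·ln(7/2) - 7 - 4 ≈ -2.2307.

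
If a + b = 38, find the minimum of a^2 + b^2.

722

With a + b = 38, a^2 + b^2 = a^2 + (38 − a)^2.
The derivative 2a − 2(38 − a) = 4a − 76 vanishes at a = 19; second derivative 4 > 0, a minimum.
The minimum is 2·(19)^2 = 722.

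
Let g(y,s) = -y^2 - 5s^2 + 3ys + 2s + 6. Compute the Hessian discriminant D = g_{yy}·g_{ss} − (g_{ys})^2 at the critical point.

∂g/∂y = -2y + 3s = 0 and ∂g/∂s = 3y - 10s + 2 = 0, so (y, s) = (6/11, 4/11).
The Hessian has g_{yy} = -2, g_{ss} = -10, g_{ys} = 3, giving D = 11 > 0 with g_{yy} < 0, so the point is a local maximum.
D = (-2)·(-10) − (3)^2 = 11.

11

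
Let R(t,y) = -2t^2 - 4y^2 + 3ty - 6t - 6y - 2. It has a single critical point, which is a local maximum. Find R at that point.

278/23

∂R/∂t = -4t + 3y - 6 = 0 and ∂R/∂y = 3t - 8y - 6 = 0, so (t, y) = (-66/23, -42/23).
The Hessian has R_{tt} = -4, R_{yy} = -8, R_{ty} = 3, giving D = 23 > 0 with R_{tt} < 0, so the point is a local maximum.
R(-66/23, -42/23) = 278/23.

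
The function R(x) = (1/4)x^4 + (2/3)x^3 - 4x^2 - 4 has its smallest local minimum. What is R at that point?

R'(x) = x^3 + 2x^2 - 8x = 0 at x = -4, 0, 2.
R''(x) = 3x^2 + 4x - 8. R''(-4) = 24 > 0 ⇒ local minimum; R''(0) = -8 < 0 ⇒ local maximum; R''(2) = 12 > 0 ⇒ local minimum.
The smallest local minimum is R(-4) = -140/3.

-140/3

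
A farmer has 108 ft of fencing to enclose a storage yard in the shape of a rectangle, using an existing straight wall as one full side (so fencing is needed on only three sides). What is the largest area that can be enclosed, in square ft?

1458

Let the sides perpendicular to the wall have length x and the parallel side y, so 2x + y = 108 and the area is A = xy = x(108 − 2x).
A'(x) = 108 − 4x = 0 gives x = 27, and A''(x) = −4 < 0 confirms a maximum.
Then y = 108 − 2·27 = 54 and A = 1458.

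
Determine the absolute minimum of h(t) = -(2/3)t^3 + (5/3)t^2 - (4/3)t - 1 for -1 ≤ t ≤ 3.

Differentiating, h'(t) = -2t^2 + (10/3)t - 4/3; which vanishes at t = 2/3 and t = 1.
Evaluating at the critical points and endpoints: h(-1) = 8/3,  h(2/3) = -109/81,  h(1) = -4/3,  h(3) = -8.
Hence the absolute minimum is -8 at t = 3.

-8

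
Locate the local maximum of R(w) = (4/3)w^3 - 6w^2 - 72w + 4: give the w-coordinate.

R'(w) = 4w^2 - 12w - 72 = 0 at w = -3, 6.
Second-derivative test with R''(w) = 8w - 12: R''(-3) = -36 < 0 ⇒ local maximum; R''(6) = 36 > 0 ⇒ local minimum.
Thus R has its local maximum at w = -3, with value 130.

-3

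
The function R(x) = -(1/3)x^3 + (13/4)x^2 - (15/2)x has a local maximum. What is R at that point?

R'(x) = -x^2 + (13/2)x - 15/2 = 0 at x = 3/2, 5.
Second-derivative test with R''(x) = -2x + 13/2: R''(3/2) = 7/2 > 0 ⇒ local minimum; R''(5) = -7/2 < 0 ⇒ local maximum.
The local maximum is R(5) = 25/12.

25/12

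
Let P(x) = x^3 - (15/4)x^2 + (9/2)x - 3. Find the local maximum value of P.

Critical points: P'(x) = 3x^2 - (15/2)x + 9/2 vanishes at x = 1, 3/2.
P''(x) = 6x - 15/2. P''(1) = -3/2 < 0 ⇒ local maximum; P''(3/2) = 3/2 > 0 ⇒ local minimum.
So the local maximum value is P(1) = -5/4.

-5/4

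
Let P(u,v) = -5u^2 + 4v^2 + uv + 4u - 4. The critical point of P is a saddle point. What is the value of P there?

-260/81

∂P/∂u = -10u + v + 4 = 0 and ∂P/∂v = u + 8v = 0, so (u, v) = (32/81, -4/81).
The Hessian has P_{uu} = -10, P_{vv} = 8, P_{uv} = 1, giving D = -81 < 0, so the point is a saddle point.
P(32/81, -4/81) = -260/81.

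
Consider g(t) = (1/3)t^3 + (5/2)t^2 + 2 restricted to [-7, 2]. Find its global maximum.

137/6

Differentiating, g'(t) = t^2 + 5t; which vanishes at t = -5 and t = 0.
Compare values at every candidate in [-7, 2]: g(-7) = 61/6, g(-5) = 137/6, g(0) = 2, g(2) = 44/3.
The maximum over the interval is 137/6, attained at t = -5.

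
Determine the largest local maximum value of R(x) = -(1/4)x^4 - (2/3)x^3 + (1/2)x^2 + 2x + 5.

79/12

R'(x) = -x^3 - 2x^2 + x + 2 = 0 at x = -2, -1, 1.
R''(x) = -3x^2 - 4x + 1. R''(-2) = -3 < 0 ⇒ local maximum; R''(-1) = 2 > 0 ⇒ local minimum; R''(1) = -6 < 0 ⇒ local maximum.
The largest local maximum is R(1) = 79/12.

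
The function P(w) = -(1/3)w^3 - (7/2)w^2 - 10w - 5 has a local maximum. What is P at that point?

P'(w) = -w^2 - 7w - 10 = 0 at w = -5, -2.
Since P''(w) = -2w - 7, we get P''(-5) = 3 > 0 ⇒ local minimum; P''(-2) = -3 < 0 ⇒ local maximum.
So the local maximum value is P(-2) = 11/3.

11/3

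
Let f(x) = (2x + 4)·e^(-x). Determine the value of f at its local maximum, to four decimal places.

5.4366

By the product rule, f'(x) = (-2x - 2)·e^(-x). Since e^(-x) > 0, the only critical point is x = -1.
f''(-1) has the same sign as -2 < 0, so this is a local maximum.
f(-1) = (2)·e^(1) ≈ 5.4366.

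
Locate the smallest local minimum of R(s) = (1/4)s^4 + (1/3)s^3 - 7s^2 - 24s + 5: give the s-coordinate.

4

R'(s) = s^3 + s^2 - 14s - 24. Setting R'(s) = 0 gives s ∈ {-3, -2, 4}.
Second-derivative test with R''(s) = 3s^2 + 2s - 14: R''(-3) = 7 > 0 ⇒ local minimum; R''(-2) = -6 < 0 ⇒ local maximum; R''(4) = 42 > 0 ⇒ local minimum.
So the smallest local minimum value is R(4) = -353/3.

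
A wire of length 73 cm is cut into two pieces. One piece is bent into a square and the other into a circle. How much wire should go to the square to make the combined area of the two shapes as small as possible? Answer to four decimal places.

40.8872

Let x be the length used for the square. Square side x/4; circle radius (73−x)/(2π).
A(x) = (x/4)² + π·((73−x)/(2π))² = x²/16 + (73−x)²/(4π) for 0 ≤ x ≤ 73. A'(x) = x/8 − (73−x)/(2π) = 0 gives x = 4·73/(π+4) ≈ 40.8872.
A'' = 1/8 + 1/(2π) > 0, so this gives the minimum combined area; x ≈ 40.8872 cm to the square.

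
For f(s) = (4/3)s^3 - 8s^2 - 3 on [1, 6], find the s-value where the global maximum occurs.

f'(s) = 4s^2 - 16s, whose only zero in [1, 6] is s = 4.
Candidates: f(1) = -29/3; f(4) = -137/3; f(6) = -3.
So the maximum is f(6) = -3.

6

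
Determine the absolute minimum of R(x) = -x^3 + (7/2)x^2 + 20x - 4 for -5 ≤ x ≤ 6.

Differentiating, R'(x) = -3x^2 + 7x + 20; which vanishes at x = -5/3 and x = 4.
Compare values at every candidate in [-5, 6]: R(-5) = 217/2, R(-5/3) = -1241/54, R(4) = 68, R(6) = 26.
So the minimum is R(-5/3) = -1241/54.

-1241/54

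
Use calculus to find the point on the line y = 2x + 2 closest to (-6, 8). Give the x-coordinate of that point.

Minimize D(x)^2 = (x + 6)^2 + (2x - 6)^2.
d/dx[D^2] = 2(x + 6) + 2·2·(2x - 6) = 0 ⇒ x = 6/5.
Then y = 22/5 and the distance is √(324/5) ≈ 8.0498.

6/5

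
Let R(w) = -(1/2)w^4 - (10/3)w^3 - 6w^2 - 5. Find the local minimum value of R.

-31/3

R'(w) = -2w^3 - 10w^2 - 12w. Setting R'(w) = 0 gives w ∈ {-3, -2, 0}.
Since R''(w) = -6w^2 - 20w - 12, we get R''(-3) = -6 < 0 ⇒ local maximum; R''(-2) = 4 > 0 ⇒ local minimum; R''(0) = -12 < 0 ⇒ local maximum.
The local minimum is R(-2) = -31/3.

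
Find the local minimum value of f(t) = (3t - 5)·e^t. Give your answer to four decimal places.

-5.8432

f'(t) = 3·e^t + (3t - 5)·1·e^t = (3t - 2)·e^t. Since e^t > 0, the only critical point is t = 2/3.
f''(2/3) has the same sign as 3 > 0, so this is a local minimum.
f(2/3) = (-3)·e^(2/3) ≈ -5.8432.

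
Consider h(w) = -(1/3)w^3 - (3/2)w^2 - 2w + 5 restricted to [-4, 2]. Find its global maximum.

h'(w) = -w^2 - 3w - 2, which vanishes at w = -2 and w = -1.
Compare values at every candidate in [-4, 2]: h(-4) = 31/3; h(-2) = 17/3; h(-1) = 35/6; h(2) = -23/3.
So the maximum is h(-4) = 31/3.

31/3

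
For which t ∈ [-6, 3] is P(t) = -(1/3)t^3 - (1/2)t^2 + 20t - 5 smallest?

-5

The derivative is -t^2 - t + 20, whose only zero in [-6, 3] is t = -5.
Compare values at every candidate in [-6, 3]: P(-6) = -71; P(-5) = -455/6; P(3) = 83/2.
Hence the absolute minimum is -455/6 at t = -5.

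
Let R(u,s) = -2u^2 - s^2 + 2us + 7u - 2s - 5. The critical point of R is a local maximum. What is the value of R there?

9/4

∂R/∂u = -4u + 2s + 7 = 0 and ∂R/∂s = 2u - 2s - 2 = 0, so (u, s) = (5/2, 3/2).
The Hessian has R_{uu} = -4, R_{ss} = -2, R_{us} = 2, giving D = 4 > 0 with R_{uu} < 0, so the point is a local maximum.
R(5/2, 3/2) = 9/4.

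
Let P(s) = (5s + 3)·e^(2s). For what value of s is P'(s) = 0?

-11/10

Differentiating with the product rule gives P'(s) = (10s + 11)·e^(2s). Since e^(2s) > 0, the only critical point is s = -11/10.
P''(-11/10) has the same sign as 10 > 0, so this is a local minimum.
P(-11/10) = (-5/2)·e^(-11/5) ≈ -0.2770.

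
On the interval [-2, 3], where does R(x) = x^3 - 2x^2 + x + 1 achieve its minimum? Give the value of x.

-2

Differentiating, R'(x) = 3x^2 - 4x + 1; which vanishes at x = 1/3 and x = 1.
Evaluating at the critical points and endpoints: R(-2) = -17; R(1/3) = 31/27; R(1) = 1; R(3) = 13.
Hence the absolute minimum is -17 at x = -2.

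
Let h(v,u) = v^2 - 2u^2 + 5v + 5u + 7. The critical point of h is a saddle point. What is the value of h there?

∂h/∂v = 2v + 5 = 0 and ∂h/∂u = -4u + 5 = 0, so (v, u) = (-5/2, 5/4).
The Hessian has h_{vv} = 2, h_{uu} = -4, h_{vu} = 0, giving D = -8 < 0, so the point is a saddle point.
h(-5/2, 5/4) = 31/8.

31/8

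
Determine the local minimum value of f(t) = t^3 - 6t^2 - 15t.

-100

f'(t) = 3t^2 - 12t - 15 = 0 at t = -1, 5.
f''(t) = 6t - 12. f''(-1) = -18 < 0 ⇒ local maximum; f''(5) = 18 > 0 ⇒ local minimum.
So the local minimum value is f(5) = -100.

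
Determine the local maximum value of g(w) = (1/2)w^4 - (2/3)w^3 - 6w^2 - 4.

Critical points: g'(w) = 2w^3 - 2w^2 - 12w vanishes at w = -2, 0, 3.
g''(w) = 6w^2 - 4w - 12. g''(-2) = 20 > 0 ⇒ local minimum; g''(0) = -12 < 0 ⇒ local maximum; g''(3) = 30 > 0 ⇒ local minimum.
So the local maximum value is g(0) = -4.

-4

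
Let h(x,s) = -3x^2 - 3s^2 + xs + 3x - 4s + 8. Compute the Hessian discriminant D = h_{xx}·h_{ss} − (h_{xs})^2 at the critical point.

35

∂h/∂x = -6x + s + 3 = 0 and ∂h/∂s = x - 6s - 4 = 0, so (x, s) = (2/5, -3/5).
The Hessian has h_{xx} = -6, h_{ss} = -6, h_{xs} = 1, giving D = 35 > 0 with h_{xx} < 0, so the point is a local maximum.
D = (-6)·(-6) − (1)^2 = 35.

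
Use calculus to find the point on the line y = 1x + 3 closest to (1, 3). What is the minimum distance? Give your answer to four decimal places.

0.7071

Minimize D(x)^2 = (x - 1)^2 + (x)^2.
d/dx[D^2] = 2(x - 1) + 2·1·(x) = 0 ⇒ x = 1/2.
Then y = 7/2 and the distance is √(1/2) ≈ 0.7071.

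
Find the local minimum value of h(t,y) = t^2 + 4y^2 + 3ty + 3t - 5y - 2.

-120/7

∂h/∂t = 2t + 3y + 3 = 0 and ∂h/∂y = 3t + 8y - 5 = 0, so (t, y) = (-39/7, 19/7).
The Hessian has h_{tt} = 2, h_{yy} = 8, h_{ty} = 3, giving D = 7 > 0 with h_{tt} > 0, so the point is a local minimum.
h(-39/7, 19/7) = -120/7.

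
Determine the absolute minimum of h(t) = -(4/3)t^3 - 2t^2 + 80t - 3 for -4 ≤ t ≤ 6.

The derivative is -4t^2 - 4t + 80, whose only zero in [-4, 6] is t = 4.
Evaluating at the critical points and endpoints: h(-4) = -809/3, h(4) = 599/3, h(6) = 117.
So the minimum is h(-4) = -809/3.

-809/3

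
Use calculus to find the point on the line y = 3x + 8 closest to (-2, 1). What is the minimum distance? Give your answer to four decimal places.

Minimize D(x)^2 = (x + 2)^2 + (3x + 7)^2.
d/dx[D^2] = 2(x + 2) + 2·3·(3x + 7) = 0 ⇒ x = -23/10.
Then y = 11/10 and the distance is √(1/10) ≈ 0.3162.

0.3162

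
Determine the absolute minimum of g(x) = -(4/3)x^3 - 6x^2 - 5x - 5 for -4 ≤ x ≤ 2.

g'(x) = -4x^2 - 12x - 5, which vanishes at x = -5/2 and x = -1/2.
Compare values at every candidate in [-4, 2]: g(-4) = 13/3; g(-5/2) = -55/6; g(-1/2) = -23/6; g(2) = -149/3.
So the minimum is g(2) = -149/3.

-149/3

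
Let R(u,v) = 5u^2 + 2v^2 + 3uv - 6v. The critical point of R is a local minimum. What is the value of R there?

-180/31

∂R/∂u = 10u + 3v = 0 and ∂R/∂v = 3u + 4v - 6 = 0, so (u, v) = (-18/31, 60/31).
The Hessian has R_{uu} = 10, R_{vv} = 4, R_{uv} = 3, giving D = 31 > 0 with R_{uu} > 0, so the point is a local minimum.
R(-18/31, 60/31) = -180/31.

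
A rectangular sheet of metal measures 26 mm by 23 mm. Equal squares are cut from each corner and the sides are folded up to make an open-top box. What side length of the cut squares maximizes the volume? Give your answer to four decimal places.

With cut size x, the volume is V(x) = x(26 − 2x)(23 − 2x) for 0 < x < 11.5.
V'(x) = 12x^2 − 196x + 598. Setting V'(x) = 0 gives x ≈ 4.0604 (the root in (0, 11.5)).
V''(x) = 24x − 196 is negative there, so this is the maximum; V ≈ 1080.1809.

4.0604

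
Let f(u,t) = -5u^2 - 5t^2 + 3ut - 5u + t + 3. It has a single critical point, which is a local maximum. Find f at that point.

∂f/∂u = -10u + 3t - 5 = 0 and ∂f/∂t = 3u - 10t + 1 = 0, so (u, t) = (-47/91, -5/91).
The Hessian has f_{uu} = -10, f_{tt} = -10, f_{ut} = 3, giving D = 91 > 0 with f_{uu} < 0, so the point is a local maximum.
f(-47/91, -5/91) = 388/91.

388/91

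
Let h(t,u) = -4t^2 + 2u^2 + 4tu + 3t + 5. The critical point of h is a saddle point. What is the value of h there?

43/8

∂h/∂t = -8t + 4u + 3 = 0 and ∂h/∂u = 4t + 4u = 0, so (t, u) = (1/4, -1/4).
The Hessian has h_{tt} = -8, h_{uu} = 4, h_{tu} = 4, giving D = -48 < 0, so the point is a saddle point.
h(1/4, -1/4) = 43/8.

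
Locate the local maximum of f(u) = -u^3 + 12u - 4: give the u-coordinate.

f'(u) = -3u^2 + 12 = 0 at u = -2, 2.
Since f''(u) = -6u, we get f''(-2) = 12 > 0 ⇒ local minimum; f''(2) = -12 < 0 ⇒ local maximum.
The local maximum is f(2) = 12.

2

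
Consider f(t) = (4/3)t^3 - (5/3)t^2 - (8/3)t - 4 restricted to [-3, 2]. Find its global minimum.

-47

Differentiating, f'(t) = 4t^2 - (10/3)t - 8/3; which vanishes at t = -1/2 and t = 4/3.
Evaluating at the critical points and endpoints: f(-3) = -47, f(-1/2) = -13/4, f(4/3) = -596/81, f(2) = -16/3.
The minimum over the interval is -47, attained at t = -3.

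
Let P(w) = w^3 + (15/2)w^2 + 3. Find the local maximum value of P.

131/2

P'(w) = 3w^2 + 15w = 0 at w = -5, 0.
Second-derivative test with P''(w) = 6w + 15: P''(-5) = -15 < 0 ⇒ local maximum; P''(0) = 15 > 0 ⇒ local minimum.
The local maximum is P(-5) = 131/2.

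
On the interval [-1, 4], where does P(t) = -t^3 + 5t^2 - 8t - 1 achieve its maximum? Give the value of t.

-1

The derivative is -3t^2 + 10t - 8, which vanishes at t = 4/3 and t = 2.
Evaluating at the critical points and endpoints: P(-1) = 13, P(4/3) = -139/27, P(2) = -5, P(4) = -17.
So the maximum is P(-1) = 13.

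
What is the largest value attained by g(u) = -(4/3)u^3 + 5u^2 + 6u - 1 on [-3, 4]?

Differentiating, g'(u) = -4u^2 + 10u + 6; which vanishes at u = -1/2 and u = 3.
Candidates: g(-3) = 62, g(-1/2) = -31/12, g(3) = 26, g(4) = 53/3.
The maximum over the interval is 62, attained at u = -3.

62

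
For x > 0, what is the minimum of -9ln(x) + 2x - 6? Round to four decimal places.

h'(x) = -9/x + 2 = 0 gives x = 9/2.
h''(x) = 9/x², which is positive for x > 0, so this is a local minimum.
h(9/2) = -9·ln(9/2) + 9 - 6 ≈ -10.5367.

-10.5367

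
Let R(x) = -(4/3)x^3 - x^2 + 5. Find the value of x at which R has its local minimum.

-1/2

Critical points: R'(x) = -4x^2 - 2x vanishes at x = -1/2, 0.
R''(x) = -8x - 2. R''(-1/2) = 2 > 0 ⇒ local minimum; R''(0) = -2 < 0 ⇒ local maximum.
The local minimum is R(-1/2) = 59/12.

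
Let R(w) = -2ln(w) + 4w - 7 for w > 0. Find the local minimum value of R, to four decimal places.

-3.6137

R'(w) = -2/w + 4 = 0 gives w = 1/2.
R''(w) = 2/w², which is positive for w > 0, so this is a local minimum.
R(1/2) = -2·ln(1/2) + 2 - 7 ≈ -3.6137.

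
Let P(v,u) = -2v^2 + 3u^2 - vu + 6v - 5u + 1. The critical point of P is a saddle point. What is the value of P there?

∂P/∂v = -4v - u + 6 = 0 and ∂P/∂u = -v + 6u - 5 = 0, so (v, u) = (31/25, 26/25).
The Hessian has P_{vv} = -4, P_{uu} = 6, P_{vu} = -1, giving D = -25 < 0, so the point is a saddle point.
P(31/25, 26/25) = 53/25.

53/25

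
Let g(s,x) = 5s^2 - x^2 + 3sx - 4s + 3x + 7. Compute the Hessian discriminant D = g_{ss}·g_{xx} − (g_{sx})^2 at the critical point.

-29

∂g/∂s = 10s + 3x - 4 = 0 and ∂g/∂x = 3s - 2x + 3 = 0, so (s, x) = (-1/29, 42/29).
The Hessian has g_{ss} = 10, g_{xx} = -2, g_{sx} = 3, giving D = -29 < 0, so the point is a saddle point.
D = (10)·(-2) − (3)^2 = -29.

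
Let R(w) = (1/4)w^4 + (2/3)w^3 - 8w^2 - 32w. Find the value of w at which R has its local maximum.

R'(w) = w^3 + 2w^2 - 16w - 32. Setting R'(w) = 0 gives w ∈ {-4, -2, 4}.
Second-derivative test with R''(w) = 3w^2 + 4w - 16: R''(-4) = 16 > 0 ⇒ local minimum; R''(-2) = -12 < 0 ⇒ local maximum; R''(4) = 48 > 0 ⇒ local minimum.
The local maximum is R(-2) = 92/3.

-2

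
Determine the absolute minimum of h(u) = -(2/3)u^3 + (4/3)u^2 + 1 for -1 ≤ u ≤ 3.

Differentiating, h'(u) = -2u^2 + (8/3)u; which vanishes at u = 0 and u = 4/3.
Compare values at every candidate in [-1, 3]: h(-1) = 3,  h(0) = 1,  h(4/3) = 145/81,  h(3) = -5.
Hence the absolute minimum is -5 at u = 3.

-5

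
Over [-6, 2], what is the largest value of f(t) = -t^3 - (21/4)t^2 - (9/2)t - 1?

53

The derivative is -3t^2 - (21/2)t - 9/2, which vanishes at t = -3 and t = -1/2.
Evaluating at the critical points and endpoints: f(-6) = 53, f(-3) = -31/4, f(-1/2) = 1/16, f(2) = -39.
The maximum over the interval is 53, attained at t = -6.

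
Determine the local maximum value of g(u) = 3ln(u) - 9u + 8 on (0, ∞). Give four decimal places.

g'(u) = 3/u − 9 = 0 gives u = 1/3.
g''(u) = -3/u², which is negative for u > 0, so this is a local maximum.
g(1/3) = 3·ln(1/3) - 3 + 8 ≈ 1.7042.

1.7042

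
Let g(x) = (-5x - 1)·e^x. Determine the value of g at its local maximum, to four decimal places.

1.5060

Differentiating with the product rule gives g'(x) = (-5x - 6)·e^x. Since e^x > 0, the only critical point is x = -6/5.
g''(-6/5) has the same sign as -5 < 0, so this is a local maximum.
g(-6/5) = (5)·e^(-6/5) ≈ 1.5060.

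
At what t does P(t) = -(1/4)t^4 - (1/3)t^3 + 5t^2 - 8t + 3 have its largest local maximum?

-4

P'(t) = -t^3 - t^2 + 10t - 8 = 0 at t = -4, 1, 2.
P''(t) = -3t^2 - 2t + 10. P''(-4) = -30 < 0 ⇒ local maximum; P''(1) = 5 > 0 ⇒ local minimum; P''(2) = -6 < 0 ⇒ local maximum.
So the largest local maximum value is P(-4) = 217/3.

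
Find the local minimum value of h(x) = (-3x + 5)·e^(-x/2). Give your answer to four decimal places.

h'(x) = (-3)·e^(-x/2) + (-3x + 5)·(-1/2)·e^(-x/2) = ((3/2)x - 11/2)·e^(-x/2). Since e^(-x/2) > 0, the only critical point is x = 11/3.
h''(11/3) has the same sign as 3/2 > 0, so this is a local minimum.
h(11/3) = (-6)·e^(-11/6) ≈ -0.9593.

-0.9593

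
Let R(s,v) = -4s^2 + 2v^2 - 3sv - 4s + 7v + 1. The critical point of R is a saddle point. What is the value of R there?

-207/41

∂R/∂s = -8s - 3v - 4 = 0 and ∂R/∂v = -3s + 4v + 7 = 0, so (s, v) = (5/41, -68/41).
The Hessian has R_{ss} = -8, R_{vv} = 4, R_{sv} = -3, giving D = -41 < 0, so the point is a saddle point.
R(5/41, -68/41) = -207/41.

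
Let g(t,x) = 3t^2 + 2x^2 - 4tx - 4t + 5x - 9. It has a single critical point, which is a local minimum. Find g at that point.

∂g/∂t = 6t - 4x - 4 = 0 and ∂g/∂x = -4t + 4x + 5 = 0, so (t, x) = (-1/2, -7/4).
The Hessian has g_{tt} = 6, g_{xx} = 4, g_{tx} = -4, giving D = 8 > 0 with g_{tt} > 0, so the point is a local minimum.
g(-1/2, -7/4) = -99/8.

-99/8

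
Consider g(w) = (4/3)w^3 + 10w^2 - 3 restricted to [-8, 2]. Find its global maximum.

241/3

The derivative is 4w^2 + 20w, which vanishes at w = -5 and w = 0.
Compare values at every candidate in [-8, 2]: g(-8) = -137/3; g(-5) = 241/3; g(0) = -3; g(2) = 143/3.
The maximum over the interval is 241/3, attained at w = -5.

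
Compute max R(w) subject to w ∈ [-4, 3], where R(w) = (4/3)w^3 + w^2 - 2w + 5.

44

R'(w) = 4w^2 + 2w - 2, which vanishes at w = -1 and w = 1/2.
Evaluating at the critical points and endpoints: R(-4) = -169/3; R(-1) = 20/3; R(1/2) = 53/12; R(3) = 44.
The maximum over the interval is 44, attained at w = 3.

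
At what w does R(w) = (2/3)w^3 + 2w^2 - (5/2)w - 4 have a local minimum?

Critical points: R'(w) = 2w^2 + 4w - 5/2 vanishes at w = -5/2, 1/2.
Second-derivative test with R''(w) = 4w + 4: R''(-5/2) = -6 < 0 ⇒ local maximum; R''(1/2) = 6 > 0 ⇒ local minimum.
The local minimum is R(1/2) = -14/3.

1/2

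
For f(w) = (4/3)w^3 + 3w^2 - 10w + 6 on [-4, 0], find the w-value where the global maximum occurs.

-5/2

f'(w) = 4w^2 + 6w - 10, whose only zero in [-4, 0] is w = -5/2.
Evaluating at the critical points and endpoints: f(-4) = 26/3, f(-5/2) = 347/12, f(0) = 6.
The maximum over the interval is 347/12, attained at w = -5/2.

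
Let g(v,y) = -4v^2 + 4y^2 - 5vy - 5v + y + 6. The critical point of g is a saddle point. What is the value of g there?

∂g/∂v = -8v - 5y - 5 = 0 and ∂g/∂y = -5v + 8y + 1 = 0, so (v, y) = (-35/89, -33/89).
The Hessian has g_{vv} = -8, g_{yy} = 8, g_{vy} = -5, giving D = -89 < 0, so the point is a saddle point.
g(-35/89, -33/89) = 605/89.

605/89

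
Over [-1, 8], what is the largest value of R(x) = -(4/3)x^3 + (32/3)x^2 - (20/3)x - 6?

R'(x) = -4x^2 + (64/3)x - 20/3, which vanishes at x = 1/3 and x = 5.
Compare values at every candidate in [-1, 8]: R(-1) = 38/3; R(1/3) = -574/81; R(5) = 182/3; R(8) = -178/3.
The maximum over the interval is 182/3, attained at x = 5.

182/3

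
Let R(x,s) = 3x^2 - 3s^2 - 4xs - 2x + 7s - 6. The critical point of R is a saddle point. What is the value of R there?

-233/52

∂R/∂x = 6x - 4s - 2 = 0 and ∂R/∂s = -4x - 6s + 7 = 0, so (x, s) = (10/13, 17/26).
The Hessian has R_{xx} = 6, R_{ss} = -6, R_{xs} = -4, giving D = -52 < 0, so the point is a saddle point.
R(10/13, 17/26) = -233/52.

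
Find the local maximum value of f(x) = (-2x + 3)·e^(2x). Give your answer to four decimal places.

7.3891

By the product rule, f'(x) = (-4x + 4)·e^(2x). Since e^(2x) > 0, the only critical point is x = 1.
f''(1) has the same sign as -4 < 0, so this is a local maximum.
f(1) = (1)·e^(2) ≈ 7.3891.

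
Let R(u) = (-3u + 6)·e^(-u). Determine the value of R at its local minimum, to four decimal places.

By the product rule, R'(u) = (3u - 9)·e^(-u). Since e^(-u) > 0, the only critical point is u = 3.
R''(3) has the same sign as 3 > 0, so this is a local minimum.
R(3) = (-3)·e^(-3) ≈ -0.1494.

-0.1494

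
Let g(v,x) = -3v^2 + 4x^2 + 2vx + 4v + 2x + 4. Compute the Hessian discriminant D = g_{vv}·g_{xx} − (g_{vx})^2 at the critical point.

∂g/∂v = -6v + 2x + 4 = 0 and ∂g/∂x = 2v + 8x + 2 = 0, so (v, x) = (7/13, -5/13).
The Hessian has g_{vv} = -6, g_{xx} = 8, g_{vx} = 2, giving D = -52 < 0, so the point is a saddle point.
D = (-6)·(8) − (2)^2 = -52.

-52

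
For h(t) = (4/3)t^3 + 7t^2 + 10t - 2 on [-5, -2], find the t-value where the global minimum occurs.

-5

h'(t) = 4t^2 + 14t + 10, whose only zero in [-5, -2] is t = -5/2.
Evaluating at the critical points and endpoints: h(-5) = -131/3, h(-5/2) = -49/12, h(-2) = -14/3.
So the minimum is h(-5) = -131/3.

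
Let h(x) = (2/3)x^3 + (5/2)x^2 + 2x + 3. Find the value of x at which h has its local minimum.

-1/2

h'(x) = 2x^2 + 5x + 2 = 0 at x = -2, -1/2.
h''(x) = 4x + 5. h''(-2) = -3 < 0 ⇒ local maximum; h''(-1/2) = 3 > 0 ⇒ local minimum.
So the local minimum value is h(-1/2) = 61/24.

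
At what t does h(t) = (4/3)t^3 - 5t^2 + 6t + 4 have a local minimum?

Critical points: h'(t) = 4t^2 - 10t + 6 vanishes at t = 1, 3/2.
Since h''(t) = 8t - 10, we get h''(1) = -2 < 0 ⇒ local maximum; h''(3/2) = 2 > 0 ⇒ local minimum.
Thus h has its local minimum at t = 3/2, with value 25/4.

3/2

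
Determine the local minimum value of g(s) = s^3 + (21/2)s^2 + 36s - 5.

-91/2

Critical points: g'(s) = 3s^2 + 21s + 36 vanishes at s = -4, -3.
Since g''(s) = 6s + 21, we get g''(-4) = -3 < 0 ⇒ local maximum; g''(-3) = 3 > 0 ⇒ local minimum.
So the local minimum value is g(-3) = -91/2.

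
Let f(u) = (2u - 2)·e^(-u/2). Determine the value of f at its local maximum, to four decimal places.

0.8925

f'(u) = 2·e^(-u/2) + (2u - 2)·(-1/2)·e^(-u/2) = (-u + 3)·e^(-u/2). Since e^(-u/2) > 0, the only critical point is u = 3.
f''(3) has the same sign as -1 < 0, so this is a local maximum.
f(3) = (4)·e^(-3/2) ≈ 0.8925.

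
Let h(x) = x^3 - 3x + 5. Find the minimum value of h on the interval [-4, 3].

Differentiating, h'(x) = 3x^2 - 3; which vanishes at x = -1 and x = 1.
Compare values at every candidate in [-4, 3]: h(-4) = -47,  h(-1) = 7,  h(1) = 3,  h(3) = 23.
So the minimum is h(-4) = -47.

-47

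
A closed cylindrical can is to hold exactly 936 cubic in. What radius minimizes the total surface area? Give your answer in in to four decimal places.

With radius r and height h, πr²h = 936 so h = 936/(πr²), and S(r) = 2πr² + 2πrh = 2πr² + 2·936/r.
S'(r) = 4πr − 2·936/r² = 0 ⇒ r³ = 936/(2π), so r ≈ 5.3011 and h = 2r ≈ 10.6022.
S''(r) = 4π + 4·936/r³ > 0, so this is the minimum; S ≈ 529.7022.

5.3011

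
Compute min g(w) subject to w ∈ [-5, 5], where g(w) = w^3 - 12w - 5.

-70

Differentiating, g'(w) = 3w^2 - 12; which vanishes at w = -2 and w = 2.
Evaluating at the critical points and endpoints: g(-5) = -70; g(-2) = 11; g(2) = -21; g(5) = 60.
So the minimum is g(-5) = -70.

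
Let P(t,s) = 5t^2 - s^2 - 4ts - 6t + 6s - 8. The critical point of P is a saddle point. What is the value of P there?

-8

∂P/∂t = 10t - 4s - 6 = 0 and ∂P/∂s = -4t - 2s + 6 = 0, so (t, s) = (1, 1).
The Hessian has P_{tt} = 10, P_{ss} = -2, P_{ts} = -4, giving D = -36 < 0, so the point is a saddle point.
P(1, 1) = -8.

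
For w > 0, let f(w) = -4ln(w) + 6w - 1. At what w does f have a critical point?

2/3

f'(w) = -4/w + 6 = 0 gives w = 2/3.
f''(w) = 4/w², which is positive for w > 0, so this is a local minimum.
f(2/3) = -4·ln(2/3) + 4 - 1 ≈ 4.6219.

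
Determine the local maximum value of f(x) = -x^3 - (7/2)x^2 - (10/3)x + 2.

f'(x) = -3x^2 - 7x - 10/3 = 0 at x = -5/3, -2/3.
f''(x) = -6x - 7. f''(-5/3) = 3 > 0 ⇒ local minimum; f''(-2/3) = -3 < 0 ⇒ local maximum.
Thus f has its local maximum at x = -2/3, with value 80/27.

80/27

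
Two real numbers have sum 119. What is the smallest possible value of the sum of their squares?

14161/2

With a + b = 119, a^2 + b^2 = a^2 + (119 − a)^2.
The derivative 2a − 2(119 − a) = 4a − 238 vanishes at a = 119/2; second derivative 4 > 0, a minimum.
The minimum is 2·(119/2)^2 = 14161/2.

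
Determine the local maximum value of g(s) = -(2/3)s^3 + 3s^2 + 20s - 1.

g'(s) = -2s^2 + 6s + 20. Setting g'(s) = 0 gives s ∈ {-2, 5}.
Since g''(s) = -4s + 6, we get g''(-2) = 14 > 0 ⇒ local minimum; g''(5) = -14 < 0 ⇒ local maximum.
So the local maximum value is g(5) = 272/3.

272/3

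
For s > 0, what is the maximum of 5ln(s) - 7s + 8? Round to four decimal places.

R'(s) = 5/s − 7 = 0 gives s = 5/7.
R''(s) = -5/s², which is negative for s > 0, so this is a local maximum.
R(5/7) = 5·ln(5/7) - 5 + 8 ≈ 1.3176.

1.3176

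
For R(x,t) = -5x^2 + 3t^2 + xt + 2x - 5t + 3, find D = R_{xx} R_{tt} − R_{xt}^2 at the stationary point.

∂R/∂x = -10x + t + 2 = 0 and ∂R/∂t = x + 6t - 5 = 0, so (x, t) = (17/61, 48/61).
The Hessian has R_{xx} = -10, R_{tt} = 6, R_{xt} = 1, giving D = -61 < 0, so the point is a saddle point.
D = (-10)·(6) − (1)^2 = -61.

-61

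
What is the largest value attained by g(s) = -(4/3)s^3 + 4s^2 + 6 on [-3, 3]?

g'(s) = -4s^2 + 8s, which vanishes at s = 0 and s = 2.
Evaluating at the critical points and endpoints: g(-3) = 78, g(0) = 6, g(2) = 34/3, g(3) = 6.
Hence the absolute maximum is 78 at s = -3.

78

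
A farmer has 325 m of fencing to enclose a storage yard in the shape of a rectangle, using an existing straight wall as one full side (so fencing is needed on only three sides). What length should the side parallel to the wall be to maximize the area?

Let the sides perpendicular to the wall have length x and the parallel side y, so 2x + y = 325 and the area is A = xy = x(325 − 2x).
A'(x) = 325 − 4x = 0 gives x = 325/4, and A''(x) = −4 < 0 confirms a maximum.
Then y = 325 − 2·325/4 = 325/2 and A = 105625/8.

325/2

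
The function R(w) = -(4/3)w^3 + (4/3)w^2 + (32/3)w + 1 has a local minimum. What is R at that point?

-623/81

R'(w) = -4w^2 + (8/3)w + 32/3 = 0 at w = -4/3, 2.
R''(w) = -8w + 8/3. R''(-4/3) = 40/3 > 0 ⇒ local minimum; R''(2) = -40/3 < 0 ⇒ local maximum.
So the local minimum value is R(-4/3) = -623/81.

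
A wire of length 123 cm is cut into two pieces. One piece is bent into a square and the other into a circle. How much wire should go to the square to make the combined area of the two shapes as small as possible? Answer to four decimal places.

68.8922

Let x be the length used for the square. Square side x/4; circle radius (123−x)/(2π).
A(x) = (x/4)² + π·((123−x)/(2π))² = x²/16 + (123−x)²/(4π) for 0 ≤ x ≤ 123. A'(x) = x/8 − (123−x)/(2π) = 0 gives x = 4·123/(π+4) ≈ 68.8922.
A'' = 1/8 + 1/(2π) > 0, so this gives the minimum combined area; x ≈ 68.8922 cm to the square.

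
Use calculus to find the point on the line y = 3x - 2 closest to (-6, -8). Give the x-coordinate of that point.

Minimize D(x)^2 = (x + 6)^2 + (3x + 6)^2.
d/dx[D^2] = 2(x + 6) + 2·3·(3x + 6) = 0 ⇒ x = -12/5.
Then y = -46/5 and the distance is √(72/5) ≈ 3.7947.

-12/5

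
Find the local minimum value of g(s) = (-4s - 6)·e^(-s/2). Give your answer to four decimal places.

-6.2304

g'(s) = (-4)·e^(-s/2) + (-4s - 6)·(-1/2)·e^(-s/2) = (2s - 1)·e^(-s/2). Since e^(-s/2) > 0, the only critical point is s = 1/2.
g''(1/2) has the same sign as 2 > 0, so this is a local minimum.
g(1/2) = (-8)·e^(-1/4) ≈ -6.2304.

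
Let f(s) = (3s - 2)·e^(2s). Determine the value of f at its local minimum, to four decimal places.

By the product rule, f'(s) = (6s - 1)·e^(2s). Since e^(2s) > 0, the only critical point is s = 1/6.
f''(1/6) has the same sign as 6 > 0, so this is a local minimum.
f(1/6) = (-3/2)·e^(1/3) ≈ -2.0934.

-2.0934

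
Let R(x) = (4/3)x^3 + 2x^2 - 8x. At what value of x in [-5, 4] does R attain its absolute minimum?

The derivative is 4x^2 + 4x - 8, which vanishes at x = -2 and x = 1.
Compare values at every candidate in [-5, 4]: R(-5) = -230/3; R(-2) = 40/3; R(1) = -14/3; R(4) = 256/3.
Hence the absolute minimum is -230/3 at x = -5.

-5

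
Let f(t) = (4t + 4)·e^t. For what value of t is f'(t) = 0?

-2

f'(t) = 4·e^t + (4t + 4)·1·e^t = (4t + 8)·e^t. Since e^t > 0, the only critical point is t = -2.
f''(-2) has the same sign as 4 > 0, so this is a local minimum.
f(-2) = (-4)·e^(-2) ≈ -0.5413.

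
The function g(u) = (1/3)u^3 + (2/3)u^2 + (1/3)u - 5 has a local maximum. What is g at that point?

g'(u) = u^2 + (4/3)u + 1/3. Setting g'(u) = 0 gives u ∈ {-1, -1/3}.
Second-derivative test with g''(u) = 2u + 4/3: g''(-1) = -2/3 < 0 ⇒ local maximum; g''(-1/3) = 2/3 > 0 ⇒ local minimum.
So the local maximum value is g(-1) = -5.

-5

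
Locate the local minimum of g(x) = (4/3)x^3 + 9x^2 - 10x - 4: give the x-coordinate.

1/2

g'(x) = 4x^2 + 18x - 10 = 0 at x = -5, 1/2.
g''(x) = 8x + 18. g''(-5) = -22 < 0 ⇒ local maximum; g''(1/2) = 22 > 0 ⇒ local minimum.
The local minimum is g(1/2) = -79/12.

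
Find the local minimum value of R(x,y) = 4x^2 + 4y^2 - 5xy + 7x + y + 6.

-1/39

∂R/∂x = 8x - 5y + 7 = 0 and ∂R/∂y = -5x + 8y + 1 = 0, so (x, y) = (-61/39, -43/39).
The Hessian has R_{xx} = 8, R_{yy} = 8, R_{xy} = -5, giving D = 39 > 0 with R_{xx} > 0, so the point is a local minimum.
R(-61/39, -43/39) = -1/39.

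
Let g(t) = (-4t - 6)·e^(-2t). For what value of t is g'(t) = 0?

-1

g'(t) = (-4)·e^(-2t) + (-4t - 6)·(-2)·e^(-2t) = (8t + 8)·e^(-2t). Since e^(-2t) > 0, the only critical point is t = -1.
g''(-1) has the same sign as 8 > 0, so this is a local minimum.
g(-1) = (-2)·e^(2) ≈ -14.7781.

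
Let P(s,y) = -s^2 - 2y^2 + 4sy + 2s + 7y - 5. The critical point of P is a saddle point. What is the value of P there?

-153/8

∂P/∂s = -2s + 4y + 2 = 0 and ∂P/∂y = 4s - 4y + 7 = 0, so (s, y) = (-9/2, -11/4).
The Hessian has P_{ss} = -2, P_{yy} = -4, P_{sy} = 4, giving D = -8 < 0, so the point is a saddle point.
P(-9/2, -11/4) = -153/8.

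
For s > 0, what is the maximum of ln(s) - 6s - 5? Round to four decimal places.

-7.7918

R'(s) = 1/s − 6 = 0 gives s = 1/6.
R''(s) = -1/s², which is negative for s > 0, so this is a local maximum.
R(1/6) = 1·ln(1/6) - 1 - 5 ≈ -7.7918.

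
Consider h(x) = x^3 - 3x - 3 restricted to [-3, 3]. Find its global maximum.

15

h'(x) = 3x^2 - 3, which vanishes at x = -1 and x = 1.
Compare values at every candidate in [-3, 3]: h(-3) = -21, h(-1) = -1, h(1) = -5, h(3) = 15.
Hence the absolute maximum is 15 at x = 3.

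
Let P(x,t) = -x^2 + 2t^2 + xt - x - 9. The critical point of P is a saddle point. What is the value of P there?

-79/9

∂P/∂x = -2x + t - 1 = 0 and ∂P/∂t = x + 4t = 0, so (x, t) = (-4/9, 1/9).
The Hessian has P_{xx} = -2, P_{tt} = 4, P_{xt} = 1, giving D = -9 < 0, so the point is a saddle point.
P(-4/9, 1/9) = -79/9.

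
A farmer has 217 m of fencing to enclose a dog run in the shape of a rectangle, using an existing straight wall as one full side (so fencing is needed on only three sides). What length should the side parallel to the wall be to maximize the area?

Let the sides perpendicular to the wall have length x and the parallel side y, so 2x + y = 217 and the area is A = xy = x(217 − 2x).
A'(x) = 217 − 4x = 0 gives x = 217/4, and A''(x) = −4 < 0 confirms a maximum.
Then y = 217 − 2·217/4 = 217/2 and A = 47089/8.

217/2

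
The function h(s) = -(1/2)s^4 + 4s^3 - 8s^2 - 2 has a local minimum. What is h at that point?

-10

h'(s) = -2s^3 + 12s^2 - 16s. Setting h'(s) = 0 gives s ∈ {0, 2, 4}.
h''(s) = -6s^2 + 24s - 16. h''(0) = -16 < 0 ⇒ local maximum; h''(2) = 8 > 0 ⇒ local minimum; h''(4) = -16 < 0 ⇒ local maximum.
So the local minimum value is h(2) = -10.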